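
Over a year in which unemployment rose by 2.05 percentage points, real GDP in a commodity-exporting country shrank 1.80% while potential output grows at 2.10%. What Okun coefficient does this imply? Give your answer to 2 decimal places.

β ≈ 1.90

Growth form: g_Y = g_Y* - β × Δu, so β = (g_Y* - g_Y)/Δu.
β = (2.1 + 1.8)/2.05 = 3.9/2.05 = 1.90.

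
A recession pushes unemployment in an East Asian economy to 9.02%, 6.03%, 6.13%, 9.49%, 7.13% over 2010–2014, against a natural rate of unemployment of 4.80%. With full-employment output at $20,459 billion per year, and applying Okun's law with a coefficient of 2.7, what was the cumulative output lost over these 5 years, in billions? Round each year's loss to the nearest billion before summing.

Year 2010: gap = -2.7 × (9.02 - 4.8) = -11.394%, loss ≈ 20459 × 11.394/100 ≈ 2331.
Year 2011: gap = -2.7 × (6.03 - 4.8) = -3.321%, loss ≈ 20459 × 3.321/100 ≈ 679.
Year 2012: gap = -2.7 × (6.13 - 4.8) = -3.591%, loss ≈ 20459 × 3.591/100 ≈ 735.
Year 2013: gap = -2.7 × (9.49 - 4.8) = -12.663%, loss ≈ 20459 × 12.663/100 ≈ 2591.
Year 2014: gap = -2.7 × (7.13 - 4.8) = -6.291%, loss ≈ 20459 × 6.291/100 ≈ 1287.
Total lost output = 2331 + 679 + 735 + 2591 + 1287 = 7623 billion.

$7,623 billion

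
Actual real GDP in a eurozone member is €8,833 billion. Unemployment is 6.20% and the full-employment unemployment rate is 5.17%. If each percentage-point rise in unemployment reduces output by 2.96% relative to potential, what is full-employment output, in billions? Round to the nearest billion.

Unemployment gap = 6.2 - 5.17 = 1.03 points, so output gap = -2.96 × 1.03 = -3.0488%.
Since Y = Y* × (1 + gap/100), Y* = 8833/0.969512 ≈ 9111 billion.

€9,111 billion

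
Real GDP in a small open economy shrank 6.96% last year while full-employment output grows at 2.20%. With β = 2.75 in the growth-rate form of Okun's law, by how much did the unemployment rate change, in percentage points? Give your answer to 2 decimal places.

Growth-rate Okun's law: g_Y = g_Y* - β × Δu, so Δu = (g_Y* - g_Y)/β.
Δu = (2.2 + 6.96)/2.75 = 9.16/2.75 = 3.33 percentage points.

3.33 percentage points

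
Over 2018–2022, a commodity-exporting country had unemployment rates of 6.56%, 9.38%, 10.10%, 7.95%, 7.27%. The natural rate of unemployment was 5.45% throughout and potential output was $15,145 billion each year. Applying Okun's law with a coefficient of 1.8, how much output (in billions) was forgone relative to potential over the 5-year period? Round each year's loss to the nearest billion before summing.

$3,820 billion

Year 2018: gap = -1.8 × (6.56 - 5.45) = -1.998%, loss ≈ 15145 × 1.998/100 ≈ 303.
Year 2019: gap = -1.8 × (9.38 - 5.45) = -7.074%, loss ≈ 15145 × 7.074/100 ≈ 1071.
Year 2020: gap = -1.8 × (10.1 - 5.45) = -8.37%, loss ≈ 15145 × 8.37/100 ≈ 1268.
Year 2021: gap = -1.8 × (7.95 - 5.45) = -4.5%, loss ≈ 15145 × 4.5/100 ≈ 682.
Year 2022: gap = -1.8 × (7.27 - 5.45) = -3.276%, loss ≈ 15145 × 3.276/100 ≈ 496.
Total lost output = 303 + 1071 + 1268 + 682 + 496 = 3820 billion.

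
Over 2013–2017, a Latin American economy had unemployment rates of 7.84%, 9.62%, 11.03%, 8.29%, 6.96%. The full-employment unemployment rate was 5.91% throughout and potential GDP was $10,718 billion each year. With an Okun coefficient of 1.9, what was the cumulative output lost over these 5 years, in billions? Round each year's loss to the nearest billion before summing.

$2,891 billion

Year 2013: gap = -1.9 × (7.84 - 5.91) = -3.667%, loss ≈ 10718 × 3.667/100 ≈ 393.
Year 2014: gap = -1.9 × (9.62 - 5.91) = -7.049%, loss ≈ 10718 × 7.049/100 ≈ 756.
Year 2015: gap = -1.9 × (11.03 - 5.91) = -9.728%, loss ≈ 10718 × 9.728/100 ≈ 1043.
Year 2016: gap = -1.9 × (8.29 - 5.91) = -4.522%, loss ≈ 10718 × 4.522/100 ≈ 485.
Year 2017: gap = -1.9 × (6.96 - 5.91) = -1.995%, loss ≈ 10718 × 1.995/100 ≈ 214.
Total lost output = 393 + 756 + 1043 + 485 + 214 = 2891 billion.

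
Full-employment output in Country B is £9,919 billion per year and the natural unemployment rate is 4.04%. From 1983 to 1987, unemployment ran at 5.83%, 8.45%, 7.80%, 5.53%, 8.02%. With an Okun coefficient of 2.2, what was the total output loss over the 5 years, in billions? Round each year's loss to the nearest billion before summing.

Year 1983: gap = -2.2 × (5.83 - 4.04) = -3.938%, loss ≈ 9919 × 3.938/100 ≈ 391.
Year 1984: gap = -2.2 × (8.45 - 4.04) = -9.702%, loss ≈ 9919 × 9.702/100 ≈ 962.
Year 1985: gap = -2.2 × (7.8 - 4.04) = -8.272%, loss ≈ 9919 × 8.272/100 ≈ 820.
Year 1986: gap = -2.2 × (5.53 - 4.04) = -3.278%, loss ≈ 9919 × 3.278/100 ≈ 325.
Year 1987: gap = -2.2 × (8.02 - 4.04) = -8.756%, loss ≈ 9919 × 8.756/100 ≈ 869.
Total lost output = 391 + 962 + 820 + 325 + 869 = 3367 billion.

£3,367 billion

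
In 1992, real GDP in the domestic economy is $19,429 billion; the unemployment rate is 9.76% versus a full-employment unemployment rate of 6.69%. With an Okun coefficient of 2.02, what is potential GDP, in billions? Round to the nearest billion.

$20,714 billion

Unemployment gap = 9.76 - 6.69 = 3.07 points, so output gap = -2.02 × 3.07 = -6.2014%.
Since Y = Y* × (1 + gap/100), Y* = 19429/0.937986 ≈ 20714 billion.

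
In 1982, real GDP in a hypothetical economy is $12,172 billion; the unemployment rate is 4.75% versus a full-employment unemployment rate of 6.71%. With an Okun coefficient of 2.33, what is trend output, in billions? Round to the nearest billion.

Unemployment gap = 4.75 - 6.71 = -1.96 points, so output gap = -2.33 × (-1.96) = 4.5668%.
Since Y = Y* × (1 + gap/100), Y* = 12172/1.045668 ≈ 11640 billion.

$11,640 billion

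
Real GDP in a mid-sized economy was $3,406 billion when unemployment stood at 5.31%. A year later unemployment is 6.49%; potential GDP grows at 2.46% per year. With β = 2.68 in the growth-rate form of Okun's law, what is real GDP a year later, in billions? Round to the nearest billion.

$3,382 billion

Δu = 6.49 - 5.31 = 1.18 points.
Okun's law (growth form): g_Y = g_Y* - β × Δu = 2.46 - 2.68 × (1.18) = 2.46 - 3.1624 = -0.7024%.
Real GDP in the next year = 3406 × (1 - 0.7024/100) = 3406 × 0.992976 ≈ 3382 billion.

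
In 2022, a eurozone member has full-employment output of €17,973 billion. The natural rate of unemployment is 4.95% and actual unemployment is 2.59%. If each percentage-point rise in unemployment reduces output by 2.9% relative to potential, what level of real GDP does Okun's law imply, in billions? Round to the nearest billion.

€19,203 billion

Unemployment gap = 2.59 - 4.95 = -2.36 points, so the output gap is -2.9 × (-2.36) = 6.844%.
Actual GDP = 17973 × (1 + 6.844/100) = 17973 × 1.06844 ≈ 19203 billion.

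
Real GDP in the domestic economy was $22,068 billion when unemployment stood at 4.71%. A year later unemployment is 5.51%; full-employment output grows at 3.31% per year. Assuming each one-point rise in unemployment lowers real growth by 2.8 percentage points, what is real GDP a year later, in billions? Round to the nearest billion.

Δu = 5.51 - 4.71 = 0.8 points.
Okun's law (growth form): g_Y = g_Y* - β × Δu = 3.31 - 2.8 × (0.80) = 3.31 - 2.24 = 1.07%.
Real GDP in the next year = 22068 × (1 + 1.07/100) = 22068 × 1.0107 ≈ 22304 billion.

$22,304 billion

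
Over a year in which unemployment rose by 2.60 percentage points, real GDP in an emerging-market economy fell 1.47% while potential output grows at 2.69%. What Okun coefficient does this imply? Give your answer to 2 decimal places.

β ≈ 1.60

Growth form: g_Y = g_Y* - β × Δu, so β = (g_Y* - g_Y)/Δu.
β = (2.69 + 1.47)/2.60 = 4.16/2.60 = 1.60.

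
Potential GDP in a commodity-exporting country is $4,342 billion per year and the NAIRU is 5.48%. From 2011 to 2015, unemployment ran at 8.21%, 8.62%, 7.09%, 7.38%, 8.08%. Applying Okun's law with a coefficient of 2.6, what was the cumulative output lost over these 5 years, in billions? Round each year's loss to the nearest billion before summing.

$1,352 billion

Year 2011: gap = -2.6 × (8.21 - 5.48) = -7.098%, loss ≈ 4342 × 7.098/100 ≈ 308.
Year 2012: gap = -2.6 × (8.62 - 5.48) = -8.164%, loss ≈ 4342 × 8.164/100 ≈ 354.
Year 2013: gap = -2.6 × (7.09 - 5.48) = -4.186%, loss ≈ 4342 × 4.186/100 ≈ 182.
Year 2014: gap = -2.6 × (7.38 - 5.48) = -4.94%, loss ≈ 4342 × 4.94/100 ≈ 214.
Year 2015: gap = -2.6 × (8.08 - 5.48) = -6.76%, loss ≈ 4342 × 6.76/100 ≈ 294.
Total lost output = 308 + 354 + 182 + 214 + 294 = 1352 billion.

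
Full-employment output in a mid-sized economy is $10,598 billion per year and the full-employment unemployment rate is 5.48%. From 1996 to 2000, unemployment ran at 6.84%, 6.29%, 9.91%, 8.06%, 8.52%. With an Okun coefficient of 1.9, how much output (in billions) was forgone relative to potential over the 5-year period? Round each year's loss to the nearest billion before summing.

Year 1996: gap = -1.9 × (6.84 - 5.48) = -2.584%, loss ≈ 10598 × 2.584/100 ≈ 274.
Year 1997: gap = -1.9 × (6.29 - 5.48) = -1.539%, loss ≈ 10598 × 1.539/100 ≈ 163.
Year 1998: gap = -1.9 × (9.91 - 5.48) = -8.417%, loss ≈ 10598 × 8.417/100 ≈ 892.
Year 1999: gap = -1.9 × (8.06 - 5.48) = -4.902%, loss ≈ 10598 × 4.902/100 ≈ 520.
Year 2000: gap = -1.9 × (8.52 - 5.48) = -5.776%, loss ≈ 10598 × 5.776/100 ≈ 612.
Total lost output = 274 + 163 + 892 + 520 + 612 = 2461 billion.

$2,461 billion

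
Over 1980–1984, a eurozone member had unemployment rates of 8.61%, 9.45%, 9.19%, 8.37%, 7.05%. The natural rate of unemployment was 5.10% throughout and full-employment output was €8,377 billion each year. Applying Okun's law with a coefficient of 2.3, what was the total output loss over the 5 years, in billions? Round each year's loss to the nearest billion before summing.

Year 1980: gap = -2.3 × (8.61 - 5.1) = -8.073%, loss ≈ 8377 × 8.073/100 ≈ 676.
Year 1981: gap = -2.3 × (9.45 - 5.1) = -10.005%, loss ≈ 8377 × 10.005/100 ≈ 838.
Year 1982: gap = -2.3 × (9.19 - 5.1) = -9.407%, loss ≈ 8377 × 9.407/100 ≈ 788.
Year 1983: gap = -2.3 × (8.37 - 5.1) = -7.521%, loss ≈ 8377 × 7.521/100 ≈ 630.
Year 1984: gap = -2.3 × (7.05 - 5.1) = -4.485%, loss ≈ 8377 × 4.485/100 ≈ 376.
Total lost output = 676 + 838 + 788 + 630 + 376 = 3308 billion.

€3,308 billion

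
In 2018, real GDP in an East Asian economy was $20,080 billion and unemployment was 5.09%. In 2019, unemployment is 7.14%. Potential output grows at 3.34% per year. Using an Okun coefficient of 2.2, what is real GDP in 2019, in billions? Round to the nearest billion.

$19,845 billion

Δu = 7.14 - 5.09 = 2.05 points.
Okun's law (growth form): g_Y = g_Y* - β × Δu = 3.34 - 2.2 × (2.05) = 3.34 - 4.51 = -1.17%.
Real GDP in the next year = 20080 × (1 - 1.17/100) = 20080 × 0.9883 ≈ 19845 billion.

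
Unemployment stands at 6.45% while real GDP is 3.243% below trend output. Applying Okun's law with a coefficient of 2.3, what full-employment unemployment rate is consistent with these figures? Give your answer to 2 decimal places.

From Okun's law, u - u* = -(output gap)/β = -(-3.243)/2.3 = 1.41 points.
So u* = 6.45 - 1.41 = 5.04%.

5.04%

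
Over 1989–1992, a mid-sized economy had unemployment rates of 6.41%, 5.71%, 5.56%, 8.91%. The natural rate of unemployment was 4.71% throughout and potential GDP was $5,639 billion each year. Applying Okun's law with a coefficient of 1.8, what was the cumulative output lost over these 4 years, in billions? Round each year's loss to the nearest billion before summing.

Year 1989: gap = -1.8 × (6.41 - 4.71) = -3.06%, loss ≈ 5639 × 3.06/100 ≈ 173.
Year 1990: gap = -1.8 × (5.71 - 4.71) = -1.8%, loss ≈ 5639 × 1.8/100 ≈ 102.
Year 1991: gap = -1.8 × (5.56 - 4.71) = -1.53%, loss ≈ 5639 × 1.53/100 ≈ 86.
Year 1992: gap = -1.8 × (8.91 - 4.71) = -7.56%, loss ≈ 5639 × 7.56/100 ≈ 426.
Total lost output = 173 + 102 + 86 + 426 = 787 billion.

$787 billion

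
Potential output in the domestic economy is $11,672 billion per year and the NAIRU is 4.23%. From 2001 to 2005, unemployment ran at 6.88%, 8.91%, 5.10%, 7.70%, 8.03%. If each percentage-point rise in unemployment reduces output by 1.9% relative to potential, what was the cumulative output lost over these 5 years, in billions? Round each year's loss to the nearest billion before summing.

$3,432 billion

Year 2001: gap = -1.9 × (6.88 - 4.23) = -5.035%, loss ≈ 11672 × 5.035/100 ≈ 588.
Year 2002: gap = -1.9 × (8.91 - 4.23) = -8.892%, loss ≈ 11672 × 8.892/100 ≈ 1038.
Year 2003: gap = -1.9 × (5.1 - 4.23) = -1.653%, loss ≈ 11672 × 1.653/100 ≈ 193.
Year 2004: gap = -1.9 × (7.7 - 4.23) = -6.593%, loss ≈ 11672 × 6.593/100 ≈ 770.
Year 2005: gap = -1.9 × (8.03 - 4.23) = -7.22%, loss ≈ 11672 × 7.22/100 ≈ 843.
Total lost output = 588 + 1038 + 193 + 770 + 843 = 3432 billion.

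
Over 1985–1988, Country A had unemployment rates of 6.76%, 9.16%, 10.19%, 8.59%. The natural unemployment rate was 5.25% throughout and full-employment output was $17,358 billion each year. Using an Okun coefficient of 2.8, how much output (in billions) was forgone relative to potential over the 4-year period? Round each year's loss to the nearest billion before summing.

$6,658 billion

Year 1985: gap = -2.8 × (6.76 - 5.25) = -4.228%, loss ≈ 17358 × 4.228/100 ≈ 734.
Year 1986: gap = -2.8 × (9.16 - 5.25) = -10.948%, loss ≈ 17358 × 10.948/100 ≈ 1900.
Year 1987: gap = -2.8 × (10.19 - 5.25) = -13.832%, loss ≈ 17358 × 13.832/100 ≈ 2401.
Year 1988: gap = -2.8 × (8.59 - 5.25) = -9.352%, loss ≈ 17358 × 9.352/100 ≈ 1623.
Total lost output = 734 + 1900 + 2401 + 1623 = 6658 billion.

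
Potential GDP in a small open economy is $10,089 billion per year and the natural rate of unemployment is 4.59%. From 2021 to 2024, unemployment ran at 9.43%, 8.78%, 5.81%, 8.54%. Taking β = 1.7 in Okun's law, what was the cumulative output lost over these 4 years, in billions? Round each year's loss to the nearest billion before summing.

Year 2021: gap = -1.7 × (9.43 - 4.59) = -8.228%, loss ≈ 10089 × 8.228/100 ≈ 830.
Year 2022: gap = -1.7 × (8.78 - 4.59) = -7.123%, loss ≈ 10089 × 7.123/100 ≈ 719.
Year 2023: gap = -1.7 × (5.81 - 4.59) = -2.074%, loss ≈ 10089 × 2.074/100 ≈ 209.
Year 2024: gap = -1.7 × (8.54 - 4.59) = -6.715%, loss ≈ 10089 × 6.715/100 ≈ 677.
Total lost output = 830 + 719 + 209 + 677 = 2435 billion.

$2,435 billion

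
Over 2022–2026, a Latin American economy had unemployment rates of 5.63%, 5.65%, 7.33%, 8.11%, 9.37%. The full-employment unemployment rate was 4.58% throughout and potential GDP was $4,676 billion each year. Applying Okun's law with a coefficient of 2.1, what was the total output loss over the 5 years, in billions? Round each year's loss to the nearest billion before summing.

Year 2022: gap = -2.1 × (5.63 - 4.58) = -2.205%, loss ≈ 4676 × 2.205/100 ≈ 103.
Year 2023: gap = -2.1 × (5.65 - 4.58) = -2.247%, loss ≈ 4676 × 2.247/100 ≈ 105.
Year 2024: gap = -2.1 × (7.33 - 4.58) = -5.775%, loss ≈ 4676 × 5.775/100 ≈ 270.
Year 2025: gap = -2.1 × (8.11 - 4.58) = -7.413%, loss ≈ 4676 × 7.413/100 ≈ 347.
Year 2026: gap = -2.1 × (9.37 - 4.58) = -10.059%, loss ≈ 4676 × 10.059/100 ≈ 470.
Total lost output = 103 + 105 + 270 + 347 + 470 = 1295 billion.

$1,295 billion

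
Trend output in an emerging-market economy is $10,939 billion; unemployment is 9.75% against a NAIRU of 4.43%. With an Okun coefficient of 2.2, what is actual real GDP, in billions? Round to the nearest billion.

$9,659 billion

Unemployment gap = 9.75 - 4.43 = 5.32 points, so the output gap is -2.2 × 5.32 = -11.704%.
Actual GDP = 10939 × (1 - 11.704/100) = 10939 × 0.88296 ≈ 9659 billion.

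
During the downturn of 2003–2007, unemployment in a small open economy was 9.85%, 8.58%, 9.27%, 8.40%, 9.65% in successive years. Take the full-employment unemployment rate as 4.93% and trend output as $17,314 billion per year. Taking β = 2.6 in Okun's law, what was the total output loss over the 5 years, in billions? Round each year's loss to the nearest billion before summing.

$9,499 billion

Year 2003: gap = -2.6 × (9.85 - 4.93) = -12.792%, loss ≈ 17314 × 12.792/100 ≈ 2215.
Year 2004: gap = -2.6 × (8.58 - 4.93) = -9.49%, loss ≈ 17314 × 9.49/100 ≈ 1643.
Year 2005: gap = -2.6 × (9.27 - 4.93) = -11.284%, loss ≈ 17314 × 11.284/100 ≈ 1954.
Year 2006: gap = -2.6 × (8.4 - 4.93) = -9.022%, loss ≈ 17314 × 9.022/100 ≈ 1562.
Year 2007: gap = -2.6 × (9.65 - 4.93) = -12.272%, loss ≈ 17314 × 12.272/100 ≈ 2125.
Total lost output = 2215 + 1643 + 1954 + 1562 + 2125 = 9499 billion.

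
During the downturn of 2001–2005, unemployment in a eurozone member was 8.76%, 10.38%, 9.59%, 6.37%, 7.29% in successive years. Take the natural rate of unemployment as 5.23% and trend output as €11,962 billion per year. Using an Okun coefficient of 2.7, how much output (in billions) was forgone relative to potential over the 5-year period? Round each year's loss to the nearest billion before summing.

€5,244 billion

Year 2001: gap = -2.7 × (8.76 - 5.23) = -9.531%, loss ≈ 11962 × 9.531/100 ≈ 1140.
Year 2002: gap = -2.7 × (10.38 - 5.23) = -13.905%, loss ≈ 11962 × 13.905/100 ≈ 1663.
Year 2003: gap = -2.7 × (9.59 - 5.23) = -11.772%, loss ≈ 11962 × 11.772/100 ≈ 1408.
Year 2004: gap = -2.7 × (6.37 - 5.23) = -3.078%, loss ≈ 11962 × 3.078/100 ≈ 368.
Year 2005: gap = -2.7 × (7.29 - 5.23) = -5.562%, loss ≈ 11962 × 5.562/100 ≈ 665.
Total lost output = 1140 + 1663 + 1408 + 368 + 665 = 5244 billion.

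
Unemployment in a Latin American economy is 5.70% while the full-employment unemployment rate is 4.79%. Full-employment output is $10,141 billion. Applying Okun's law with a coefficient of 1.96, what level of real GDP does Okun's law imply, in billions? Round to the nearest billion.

Unemployment gap = 5.7 - 4.79 = 0.91 points, so the output gap is -1.96 × 0.91 = -1.7836%.
Actual GDP = 10141 × (1 - 1.7836/100) = 10141 × 0.982164 ≈ 9960 billion.

$9,960 billion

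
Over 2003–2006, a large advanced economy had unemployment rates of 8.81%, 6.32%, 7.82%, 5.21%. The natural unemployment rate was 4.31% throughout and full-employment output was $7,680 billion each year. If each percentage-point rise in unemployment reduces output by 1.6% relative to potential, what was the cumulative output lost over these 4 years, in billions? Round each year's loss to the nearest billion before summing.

$1,342 billion

Year 2003: gap = -1.6 × (8.81 - 4.31) = -7.2%, loss ≈ 7680 × 7.2/100 ≈ 553.
Year 2004: gap = -1.6 × (6.32 - 4.31) = -3.216%, loss ≈ 7680 × 3.216/100 ≈ 247.
Year 2005: gap = -1.6 × (7.82 - 4.31) = -5.616%, loss ≈ 7680 × 5.616/100 ≈ 431.
Year 2006: gap = -1.6 × (5.21 - 4.31) = -1.44%, loss ≈ 7680 × 1.44/100 ≈ 111.
Total lost output = 553 + 247 + 431 + 111 = 1342 billion.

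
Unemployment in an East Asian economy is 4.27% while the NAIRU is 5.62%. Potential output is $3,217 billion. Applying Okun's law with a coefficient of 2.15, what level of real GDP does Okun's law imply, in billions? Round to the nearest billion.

Unemployment gap = 4.27 - 5.62 = -1.35 points, so the output gap is -2.15 × (-1.35) = 2.9025%.
Actual GDP = 3217 × (1 + 2.9025/100) = 3217 × 1.029025 ≈ 3310 billion.

$3,310 billion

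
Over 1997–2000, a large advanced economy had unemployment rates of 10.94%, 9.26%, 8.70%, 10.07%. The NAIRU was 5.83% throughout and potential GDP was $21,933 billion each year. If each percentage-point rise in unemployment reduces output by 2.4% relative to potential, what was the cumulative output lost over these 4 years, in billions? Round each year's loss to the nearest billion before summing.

$8,239 billion

Year 1997: gap = -2.4 × (10.94 - 5.83) = -12.264%, loss ≈ 21933 × 12.264/100 ≈ 2690.
Year 1998: gap = -2.4 × (9.26 - 5.83) = -8.232%, loss ≈ 21933 × 8.232/100 ≈ 1806.
Year 1999: gap = -2.4 × (8.7 - 5.83) = -6.888%, loss ≈ 21933 × 6.888/100 ≈ 1511.
Year 2000: gap = -2.4 × (10.07 - 5.83) = -10.176%, loss ≈ 21933 × 10.176/100 ≈ 2232.
Total lost output = 2690 + 1806 + 1511 + 2232 = 8239 billion.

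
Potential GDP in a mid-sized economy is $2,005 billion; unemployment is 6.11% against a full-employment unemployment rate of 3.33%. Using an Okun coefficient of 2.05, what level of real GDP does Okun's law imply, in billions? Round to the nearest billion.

$1,891 billion

Unemployment gap = 6.11 - 3.33 = 2.78 points, so the output gap is -2.05 × 2.78 = -5.699%.
Actual GDP = 2005 × (1 - 5.699/100) = 2005 × 0.94301 ≈ 1891 billion.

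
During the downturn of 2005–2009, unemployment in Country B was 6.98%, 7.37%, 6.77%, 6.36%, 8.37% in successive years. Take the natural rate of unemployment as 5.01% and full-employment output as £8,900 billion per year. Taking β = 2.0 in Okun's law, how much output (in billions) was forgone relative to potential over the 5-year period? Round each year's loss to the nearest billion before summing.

Year 2005: gap = -2.0 × (6.98 - 5.01) = -3.94%, loss ≈ 8900 × 3.94/100 ≈ 351.
Year 2006: gap = -2.0 × (7.37 - 5.01) = -4.72%, loss ≈ 8900 × 4.72/100 ≈ 420.
Year 2007: gap = -2.0 × (6.77 - 5.01) = -3.52%, loss ≈ 8900 × 3.52/100 ≈ 313.
Year 2008: gap = -2.0 × (6.36 - 5.01) = -2.7%, loss ≈ 8900 × 2.7/100 ≈ 240.
Year 2009: gap = -2.0 × (8.37 - 5.01) = -6.72%, loss ≈ 8900 × 6.72/100 ≈ 598.
Total lost output = 351 + 420 + 313 + 240 + 598 = 1922 billion.

£1,922 billion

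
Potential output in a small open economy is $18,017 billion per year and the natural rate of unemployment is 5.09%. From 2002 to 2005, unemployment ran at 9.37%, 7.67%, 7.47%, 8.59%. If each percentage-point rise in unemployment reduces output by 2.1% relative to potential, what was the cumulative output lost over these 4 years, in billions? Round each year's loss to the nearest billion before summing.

$4,819 billion

Year 2002: gap = -2.1 × (9.37 - 5.09) = -8.988%, loss ≈ 18017 × 8.988/100 ≈ 1619.
Year 2003: gap = -2.1 × (7.67 - 5.09) = -5.418%, loss ≈ 18017 × 5.418/100 ≈ 976.
Year 2004: gap = -2.1 × (7.47 - 5.09) = -4.998%, loss ≈ 18017 × 4.998/100 ≈ 900.
Year 2005: gap = -2.1 × (8.59 - 5.09) = -7.35%, loss ≈ 18017 × 7.35/100 ≈ 1324.
Total lost output = 1619 + 976 + 900 + 1324 = 4819 billion.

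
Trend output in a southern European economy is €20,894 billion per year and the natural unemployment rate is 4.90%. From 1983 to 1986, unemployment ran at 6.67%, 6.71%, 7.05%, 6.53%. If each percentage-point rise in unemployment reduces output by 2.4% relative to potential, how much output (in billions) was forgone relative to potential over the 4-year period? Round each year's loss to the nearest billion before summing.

Year 1983: gap = -2.4 × (6.67 - 4.9) = -4.248%, loss ≈ 20894 × 4.248/100 ≈ 888.
Year 1984: gap = -2.4 × (6.71 - 4.9) = -4.344%, loss ≈ 20894 × 4.344/100 ≈ 908.
Year 1985: gap = -2.4 × (7.05 - 4.9) = -5.16%, loss ≈ 20894 × 5.16/100 ≈ 1078.
Year 1986: gap = -2.4 × (6.53 - 4.9) = -3.912%, loss ≈ 20894 × 3.912/100 ≈ 817.
Total lost output = 888 + 908 + 1078 + 817 = 3691 billion.

€3,691 billion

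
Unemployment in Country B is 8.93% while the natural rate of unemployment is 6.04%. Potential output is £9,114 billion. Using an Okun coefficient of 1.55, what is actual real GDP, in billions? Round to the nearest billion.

£8,706 billion

Unemployment gap = 8.93 - 6.04 = 2.89 points, so the output gap is -1.55 × 2.89 = -4.4795%.
Actual GDP = 9114 × (1 - 4.4795/100) = 9114 × 0.955205 ≈ 8706 billion.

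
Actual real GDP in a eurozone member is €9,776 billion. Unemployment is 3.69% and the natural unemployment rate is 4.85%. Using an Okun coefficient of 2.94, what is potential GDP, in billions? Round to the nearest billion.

Unemployment gap = 3.69 - 4.85 = -1.16 points, so output gap = -2.94 × (-1.16) = 3.4104%.
Since Y = Y* × (1 + gap/100), Y* = 9776/1.034104 ≈ 9454 billion.

€9,454 billion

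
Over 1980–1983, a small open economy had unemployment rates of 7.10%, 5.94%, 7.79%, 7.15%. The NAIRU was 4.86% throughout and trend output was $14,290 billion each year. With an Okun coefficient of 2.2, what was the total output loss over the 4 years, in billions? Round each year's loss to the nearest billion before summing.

$2,685 billion

Year 1980: gap = -2.2 × (7.1 - 4.86) = -4.928%, loss ≈ 14290 × 4.928/100 ≈ 704.
Year 1981: gap = -2.2 × (5.94 - 4.86) = -2.376%, loss ≈ 14290 × 2.376/100 ≈ 340.
Year 1982: gap = -2.2 × (7.79 - 4.86) = -6.446%, loss ≈ 14290 × 6.446/100 ≈ 921.
Year 1983: gap = -2.2 × (7.15 - 4.86) = -5.038%, loss ≈ 14290 × 5.038/100 ≈ 720.
Total lost output = 704 + 340 + 921 + 720 = 2685 billion.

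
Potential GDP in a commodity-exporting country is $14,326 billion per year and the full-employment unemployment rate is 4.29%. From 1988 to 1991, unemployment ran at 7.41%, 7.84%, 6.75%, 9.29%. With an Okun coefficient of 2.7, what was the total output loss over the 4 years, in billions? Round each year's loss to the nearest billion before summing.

Year 1988: gap = -2.7 × (7.41 - 4.29) = -8.424%, loss ≈ 14326 × 8.424/100 ≈ 1207.
Year 1989: gap = -2.7 × (7.84 - 4.29) = -9.585%, loss ≈ 14326 × 9.585/100 ≈ 1373.
Year 1990: gap = -2.7 × (6.75 - 4.29) = -6.642%, loss ≈ 14326 × 6.642/100 ≈ 952.
Year 1991: gap = -2.7 × (9.29 - 4.29) = -13.5%, loss ≈ 14326 × 13.5/100 ≈ 1934.
Total lost output = 1207 + 1373 + 952 + 1934 = 5466 billion.

$5,466 billion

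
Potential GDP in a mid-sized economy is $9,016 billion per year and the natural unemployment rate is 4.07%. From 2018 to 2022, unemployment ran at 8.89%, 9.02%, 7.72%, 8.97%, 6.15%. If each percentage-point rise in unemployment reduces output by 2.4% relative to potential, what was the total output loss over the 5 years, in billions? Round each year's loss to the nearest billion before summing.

Year 2018: gap = -2.4 × (8.89 - 4.07) = -11.568%, loss ≈ 9016 × 11.568/100 ≈ 1043.
Year 2019: gap = -2.4 × (9.02 - 4.07) = -11.88%, loss ≈ 9016 × 11.88/100 ≈ 1071.
Year 2020: gap = -2.4 × (7.72 - 4.07) = -8.76%, loss ≈ 9016 × 8.76/100 ≈ 790.
Year 2021: gap = -2.4 × (8.97 - 4.07) = -11.76%, loss ≈ 9016 × 11.76/100 ≈ 1060.
Year 2022: gap = -2.4 × (6.15 - 4.07) = -4.992%, loss ≈ 9016 × 4.992/100 ≈ 450.
Total lost output = 1043 + 1071 + 790 + 1060 + 450 = 4414 billion.

$4,414 billion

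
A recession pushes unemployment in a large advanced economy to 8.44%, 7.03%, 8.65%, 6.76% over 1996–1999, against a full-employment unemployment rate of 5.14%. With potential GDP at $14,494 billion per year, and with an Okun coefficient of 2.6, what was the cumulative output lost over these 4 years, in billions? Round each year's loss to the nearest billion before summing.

Year 1996: gap = -2.6 × (8.44 - 5.14) = -8.58%, loss ≈ 14494 × 8.58/100 ≈ 1244.
Year 1997: gap = -2.6 × (7.03 - 5.14) = -4.914%, loss ≈ 14494 × 4.914/100 ≈ 712.
Year 1998: gap = -2.6 × (8.65 - 5.14) = -9.126%, loss ≈ 14494 × 9.126/100 ≈ 1323.
Year 1999: gap = -2.6 × (6.76 - 5.14) = -4.212%, loss ≈ 14494 × 4.212/100 ≈ 610.
Total lost output = 1244 + 712 + 1323 + 610 = 3889 billion.

$3,889 billion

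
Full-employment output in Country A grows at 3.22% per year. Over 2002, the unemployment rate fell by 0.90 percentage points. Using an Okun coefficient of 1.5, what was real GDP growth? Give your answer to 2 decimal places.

Growth-rate Okun's law: g_Y = g_Y* - β × Δu.
g_Y = 3.22 - 1.5 × (-0.90) = 3.22 + 1.35 = 4.57%, i.e. 4.57% to 2 d.p.

4.57%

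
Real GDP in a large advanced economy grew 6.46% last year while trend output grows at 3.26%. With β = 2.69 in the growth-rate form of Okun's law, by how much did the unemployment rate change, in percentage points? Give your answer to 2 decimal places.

Growth-rate Okun's law: g_Y = g_Y* - β × Δu, so Δu = (g_Y* - g_Y)/β.
Δu = (3.26 - 6.46)/2.69 = -3.2/2.69 = -1.19 percentage points.

-1.19 percentage points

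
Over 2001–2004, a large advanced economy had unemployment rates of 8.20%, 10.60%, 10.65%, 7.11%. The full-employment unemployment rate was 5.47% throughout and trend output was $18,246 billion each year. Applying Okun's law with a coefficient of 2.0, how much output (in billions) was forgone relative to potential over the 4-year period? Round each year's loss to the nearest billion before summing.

Year 2001: gap = -2.0 × (8.2 - 5.47) = -5.46%, loss ≈ 18246 × 5.46/100 ≈ 996.
Year 2002: gap = -2.0 × (10.6 - 5.47) = -10.26%, loss ≈ 18246 × 10.26/100 ≈ 1872.
Year 2003: gap = -2.0 × (10.65 - 5.47) = -10.36%, loss ≈ 18246 × 10.36/100 ≈ 1890.
Year 2004: gap = -2.0 × (7.11 - 5.47) = -3.28%, loss ≈ 18246 × 3.28/100 ≈ 598.
Total lost output = 996 + 1872 + 1890 + 598 = 5356 billion.

$5,356 billion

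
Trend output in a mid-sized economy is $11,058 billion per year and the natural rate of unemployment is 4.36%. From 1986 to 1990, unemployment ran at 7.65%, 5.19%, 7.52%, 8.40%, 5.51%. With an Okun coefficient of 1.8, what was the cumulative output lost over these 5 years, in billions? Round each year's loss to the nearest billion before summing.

Year 1986: gap = -1.8 × (7.65 - 4.36) = -5.922%, loss ≈ 11058 × 5.922/100 ≈ 655.
Year 1987: gap = -1.8 × (5.19 - 4.36) = -1.494%, loss ≈ 11058 × 1.494/100 ≈ 165.
Year 1988: gap = -1.8 × (7.52 - 4.36) = -5.688%, loss ≈ 11058 × 5.688/100 ≈ 629.
Year 1989: gap = -1.8 × (8.4 - 4.36) = -7.272%, loss ≈ 11058 × 7.272/100 ≈ 804.
Year 1990: gap = -1.8 × (5.51 - 4.36) = -2.07%, loss ≈ 11058 × 2.07/100 ≈ 229.
Total lost output = 655 + 165 + 629 + 804 + 229 = 2482 billion.

$2,482 billion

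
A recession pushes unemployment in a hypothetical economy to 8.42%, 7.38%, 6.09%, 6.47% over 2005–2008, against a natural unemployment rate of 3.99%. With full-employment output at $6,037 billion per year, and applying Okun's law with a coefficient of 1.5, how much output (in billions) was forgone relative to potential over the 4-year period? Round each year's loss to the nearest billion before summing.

Year 2005: gap = -1.5 × (8.42 - 3.99) = -6.645%, loss ≈ 6037 × 6.645/100 ≈ 401.
Year 2006: gap = -1.5 × (7.38 - 3.99) = -5.085%, loss ≈ 6037 × 5.085/100 ≈ 307.
Year 2007: gap = -1.5 × (6.09 - 3.99) = -3.15%, loss ≈ 6037 × 3.15/100 ≈ 190.
Year 2008: gap = -1.5 × (6.47 - 3.99) = -3.72%, loss ≈ 6037 × 3.72/100 ≈ 225.
Total lost output = 401 + 307 + 190 + 225 = 1123 billion.

$1,123 billion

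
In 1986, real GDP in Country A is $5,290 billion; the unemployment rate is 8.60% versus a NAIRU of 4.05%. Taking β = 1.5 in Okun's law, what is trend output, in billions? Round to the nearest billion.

$5,677 billion

Unemployment gap = 8.6 - 4.05 = 4.55 points, so output gap = -1.5 × 4.55 = -6.825%.
Since Y = Y* × (1 + gap/100), Y* = 5290/0.93175 ≈ 5677 billion.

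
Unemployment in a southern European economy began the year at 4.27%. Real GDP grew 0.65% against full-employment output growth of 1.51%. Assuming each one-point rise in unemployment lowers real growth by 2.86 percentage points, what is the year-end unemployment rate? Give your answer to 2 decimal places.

Growth-rate Okun's law: g_Y = g_Y* - β × Δu, so Δu = (g_Y* - g_Y)/β.
Δu = (1.51 - 0.65)/2.86 = 0.86/2.86 = 0.30 percentage points.
Year-end unemployment = 4.27 + 0.3 = 4.57%.

4.57%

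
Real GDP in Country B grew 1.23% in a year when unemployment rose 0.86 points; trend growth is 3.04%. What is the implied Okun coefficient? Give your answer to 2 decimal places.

β ≈ 2.10

Growth form: g_Y = g_Y* - β × Δu, so β = (g_Y* - g_Y)/Δu.
β = (3.04 - 1.23)/0.86 = 1.81/0.86 = 2.10.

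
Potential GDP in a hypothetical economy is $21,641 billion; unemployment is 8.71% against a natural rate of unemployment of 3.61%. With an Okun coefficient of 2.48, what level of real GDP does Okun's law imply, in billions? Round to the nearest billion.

Unemployment gap = 8.71 - 3.61 = 5.1 points, so the output gap is -2.48 × 5.1 = -12.648%.
Actual GDP = 21641 × (1 - 12.648/100) = 21641 × 0.87352 ≈ 18904 billion.

$18,904 billion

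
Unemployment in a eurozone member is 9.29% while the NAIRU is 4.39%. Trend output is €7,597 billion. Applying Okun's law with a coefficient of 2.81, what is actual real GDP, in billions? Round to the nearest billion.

Unemployment gap = 9.29 - 4.39 = 4.9 points, so the output gap is -2.81 × 4.9 = -13.769%.
Actual GDP = 7597 × (1 - 13.769/100) = 7597 × 0.86231 ≈ 6551 billion.

€6,551 billion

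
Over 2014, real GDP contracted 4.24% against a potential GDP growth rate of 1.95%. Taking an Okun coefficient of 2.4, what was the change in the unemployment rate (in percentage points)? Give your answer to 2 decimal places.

Growth-rate Okun's law: g_Y = g_Y* - β × Δu, so Δu = (g_Y* - g_Y)/β.
Δu = (1.95 + 4.24)/2.4 = 6.19/2.4 = 2.58 percentage points.

2.58 percentage points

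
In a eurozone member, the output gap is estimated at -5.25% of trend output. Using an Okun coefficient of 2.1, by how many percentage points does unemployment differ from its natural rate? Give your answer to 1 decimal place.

Okun's law: output gap = -β × (u - u*), so u - u* = -(output gap)/β.
u - u* = -(-5.25)/2.1 = 2.5 percentage points.

2.5 percentage points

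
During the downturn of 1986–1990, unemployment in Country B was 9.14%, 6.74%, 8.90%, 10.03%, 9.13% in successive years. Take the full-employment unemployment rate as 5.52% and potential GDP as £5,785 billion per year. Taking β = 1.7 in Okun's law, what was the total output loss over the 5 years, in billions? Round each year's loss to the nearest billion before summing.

Year 1986: gap = -1.7 × (9.14 - 5.52) = -6.154%, loss ≈ 5785 × 6.154/100 ≈ 356.
Year 1987: gap = -1.7 × (6.74 - 5.52) = -2.074%, loss ≈ 5785 × 2.074/100 ≈ 120.
Year 1988: gap = -1.7 × (8.9 - 5.52) = -5.746%, loss ≈ 5785 × 5.746/100 ≈ 332.
Year 1989: gap = -1.7 × (10.03 - 5.52) = -7.667%, loss ≈ 5785 × 7.667/100 ≈ 444.
Year 1990: gap = -1.7 × (9.13 - 5.52) = -6.137%, loss ≈ 5785 × 6.137/100 ≈ 355.
Total lost output = 356 + 120 + 332 + 444 + 355 = 1607 billion.

£1,607 billion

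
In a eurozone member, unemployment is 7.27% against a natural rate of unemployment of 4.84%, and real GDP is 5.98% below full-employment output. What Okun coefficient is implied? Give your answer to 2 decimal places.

β ≈ 2.46

Okun's law: output gap = -β × (u - u*).
-5.98 = -β × (7.27 - 4.84) = -β × 2.43, so β = 5.98/2.43 = 2.46.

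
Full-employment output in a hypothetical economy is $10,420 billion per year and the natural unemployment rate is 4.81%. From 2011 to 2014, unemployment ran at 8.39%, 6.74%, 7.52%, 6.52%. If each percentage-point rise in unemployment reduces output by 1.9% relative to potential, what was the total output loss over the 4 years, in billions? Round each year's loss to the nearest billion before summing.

$1,967 billion

Year 2011: gap = -1.9 × (8.39 - 4.81) = -6.802%, loss ≈ 10420 × 6.802/100 ≈ 709.
Year 2012: gap = -1.9 × (6.74 - 4.81) = -3.667%, loss ≈ 10420 × 3.667/100 ≈ 382.
Year 2013: gap = -1.9 × (7.52 - 4.81) = -5.149%, loss ≈ 10420 × 5.149/100 ≈ 537.
Year 2014: gap = -1.9 × (6.52 - 4.81) = -3.249%, loss ≈ 10420 × 3.249/100 ≈ 339.
Total lost output = 709 + 382 + 537 + 339 = 1967 billion.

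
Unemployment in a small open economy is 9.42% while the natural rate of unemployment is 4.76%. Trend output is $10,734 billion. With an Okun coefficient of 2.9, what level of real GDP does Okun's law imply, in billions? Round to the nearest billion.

Unemployment gap = 9.42 - 4.76 = 4.66 points, so the output gap is -2.9 × 4.66 = -13.514%.
Actual GDP = 10734 × (1 - 13.514/100) = 10734 × 0.86486 ≈ 9283 billion.

$9,283 billion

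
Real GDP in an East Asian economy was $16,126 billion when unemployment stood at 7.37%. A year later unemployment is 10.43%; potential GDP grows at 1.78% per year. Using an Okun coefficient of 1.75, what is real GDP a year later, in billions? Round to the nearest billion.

$15,549 billion

Δu = 10.43 - 7.37 = 3.06 points.
Okun's law (growth form): g_Y = g_Y* - β × Δu = 1.78 - 1.75 × (3.06) = 1.78 - 5.355 = -3.575%.
Real GDP in the next year = 16126 × (1 - 3.575/100) = 16126 × 0.96425 ≈ 15549 billion.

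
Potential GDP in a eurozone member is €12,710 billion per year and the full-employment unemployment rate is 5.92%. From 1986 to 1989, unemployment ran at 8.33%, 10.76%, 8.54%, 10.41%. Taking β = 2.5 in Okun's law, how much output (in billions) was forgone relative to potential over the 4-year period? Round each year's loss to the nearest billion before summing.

€4,564 billion

Year 1986: gap = -2.5 × (8.33 - 5.92) = -6.025%, loss ≈ 12710 × 6.025/100 ≈ 766.
Year 1987: gap = -2.5 × (10.76 - 5.92) = -12.1%, loss ≈ 12710 × 12.1/100 ≈ 1538.
Year 1988: gap = -2.5 × (8.54 - 5.92) = -6.55%, loss ≈ 12710 × 6.55/100 ≈ 833.
Year 1989: gap = -2.5 × (10.41 - 5.92) = -11.225%, loss ≈ 12710 × 11.225/100 ≈ 1427.
Total lost output = 766 + 1538 + 833 + 1427 = 4564 billion.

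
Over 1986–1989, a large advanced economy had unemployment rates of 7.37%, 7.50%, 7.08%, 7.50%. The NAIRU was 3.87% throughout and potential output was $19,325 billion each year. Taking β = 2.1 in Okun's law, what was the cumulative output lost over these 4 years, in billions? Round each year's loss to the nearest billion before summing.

$5,669 billion

Year 1986: gap = -2.1 × (7.37 - 3.87) = -7.35%, loss ≈ 19325 × 7.35/100 ≈ 1420.
Year 1987: gap = -2.1 × (7.5 - 3.87) = -7.623%, loss ≈ 19325 × 7.623/100 ≈ 1473.
Year 1988: gap = -2.1 × (7.08 - 3.87) = -6.741%, loss ≈ 19325 × 6.741/100 ≈ 1303.
Year 1989: gap = -2.1 × (7.5 - 3.87) = -7.623%, loss ≈ 19325 × 7.623/100 ≈ 1473.
Total lost output = 1420 + 1473 + 1303 + 1473 = 5669 billion.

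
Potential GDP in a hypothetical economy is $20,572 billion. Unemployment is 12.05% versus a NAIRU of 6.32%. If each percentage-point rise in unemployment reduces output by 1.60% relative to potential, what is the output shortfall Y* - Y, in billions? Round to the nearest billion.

$1,886 billion

Output gap = -1.60 × (12.05 - 6.32) = -1.6 × 5.73 = -9.168%.
Actual GDP ≈ 20572 × 0.90832 ≈ 18686 billion, so the shortfall is 20572 - 18686 = 1886 billion.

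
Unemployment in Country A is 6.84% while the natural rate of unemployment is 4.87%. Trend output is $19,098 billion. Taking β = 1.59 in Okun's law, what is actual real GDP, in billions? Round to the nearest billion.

Unemployment gap = 6.84 - 4.87 = 1.97 points, so the output gap is -1.59 × 1.97 = -3.1323%.
Actual GDP = 19098 × (1 - 3.1323/100) = 19098 × 0.968677 ≈ 18500 billion.

$18,500 billion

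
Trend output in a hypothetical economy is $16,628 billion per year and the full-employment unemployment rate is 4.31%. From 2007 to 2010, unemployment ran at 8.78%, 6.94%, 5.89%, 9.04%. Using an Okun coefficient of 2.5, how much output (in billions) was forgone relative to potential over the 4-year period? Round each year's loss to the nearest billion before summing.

$5,574 billion

Year 2007: gap = -2.5 × (8.78 - 4.31) = -11.175%, loss ≈ 16628 × 11.175/100 ≈ 1858.
Year 2008: gap = -2.5 × (6.94 - 4.31) = -6.575%, loss ≈ 16628 × 6.575/100 ≈ 1093.
Year 2009: gap = -2.5 × (5.89 - 4.31) = -3.95%, loss ≈ 16628 × 3.95/100 ≈ 657.
Year 2010: gap = -2.5 × (9.04 - 4.31) = -11.825%, loss ≈ 16628 × 11.825/100 ≈ 1966.
Total lost output = 1858 + 1093 + 657 + 1966 = 5574 billion.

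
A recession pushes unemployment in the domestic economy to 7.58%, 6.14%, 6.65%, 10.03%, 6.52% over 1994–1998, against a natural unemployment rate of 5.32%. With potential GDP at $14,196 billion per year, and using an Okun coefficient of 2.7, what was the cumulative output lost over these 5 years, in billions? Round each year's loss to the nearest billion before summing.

Year 1994: gap = -2.7 × (7.58 - 5.32) = -6.102%, loss ≈ 14196 × 6.102/100 ≈ 866.
Year 1995: gap = -2.7 × (6.14 - 5.32) = -2.214%, loss ≈ 14196 × 2.214/100 ≈ 314.
Year 1996: gap = -2.7 × (6.65 - 5.32) = -3.591%, loss ≈ 14196 × 3.591/100 ≈ 510.
Year 1997: gap = -2.7 × (10.03 - 5.32) = -12.717%, loss ≈ 14196 × 12.717/100 ≈ 1805.
Year 1998: gap = -2.7 × (6.52 - 5.32) = -3.24%, loss ≈ 14196 × 3.24/100 ≈ 460.
Total lost output = 866 + 314 + 510 + 1805 + 460 = 3955 billion.

$3,955 billion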